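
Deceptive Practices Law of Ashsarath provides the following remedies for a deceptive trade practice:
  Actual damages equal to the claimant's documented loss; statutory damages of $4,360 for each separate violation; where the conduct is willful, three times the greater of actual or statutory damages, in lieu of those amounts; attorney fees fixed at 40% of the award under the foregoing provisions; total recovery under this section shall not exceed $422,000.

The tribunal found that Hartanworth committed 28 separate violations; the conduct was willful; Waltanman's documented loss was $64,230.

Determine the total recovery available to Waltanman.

$422,000

Statutory damages: 28 × $4,360 = $122,080
Greater of actual damages ($64,230) or statutory damages ($122,080): $122,080
Trebled: 3 × $122,080 = $366,240
Attorney fees: 40% of $366,240 = $146,496
Total before cap: $366,240 + $146,496 = $512,736
Cap at $422,000: $512,736 exceeds the cap → $422,000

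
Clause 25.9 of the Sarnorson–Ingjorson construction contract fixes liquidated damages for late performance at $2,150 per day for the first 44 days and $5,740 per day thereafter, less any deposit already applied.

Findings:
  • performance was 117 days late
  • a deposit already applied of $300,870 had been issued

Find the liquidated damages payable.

First 44 days: 44 × $2,150 = $94,600
Remaining days: (117 − 44) × $5,740 = $419,020
Accrued per-day damages: $94,600 + $419,020 = $513,620
Less deposit already applied: $513,620 − $300,870 = $212,750

$212,750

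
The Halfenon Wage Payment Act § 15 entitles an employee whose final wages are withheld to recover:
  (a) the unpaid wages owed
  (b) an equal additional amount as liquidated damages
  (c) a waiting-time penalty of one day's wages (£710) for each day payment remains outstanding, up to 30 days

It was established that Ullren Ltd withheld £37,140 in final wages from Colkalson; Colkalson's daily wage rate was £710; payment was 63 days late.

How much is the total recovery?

Liquidated damages (equal amount): £37,140
Penalty days: min(63, 30) = 30
Waiting-time penalty: 30 × £710 = £21,300
Total award: £37,140 + £37,140 + £21,300 = £95,580

£95,580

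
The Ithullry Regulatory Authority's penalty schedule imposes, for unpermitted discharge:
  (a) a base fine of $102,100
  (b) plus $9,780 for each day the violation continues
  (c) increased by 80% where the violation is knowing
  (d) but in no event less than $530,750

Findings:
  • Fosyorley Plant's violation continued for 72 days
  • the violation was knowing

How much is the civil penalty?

$1,451,268

Per-day component: 72 × $9,780 = $704,160
Base plus per-day: $102,100 + $704,160 = $806,260
Enhancement: 80% of $806,260 = $645,008
Enhanced fine: $806,260 + $645,008 = $1,451,268
Minimum $530,750: $1,451,268 meets the minimum, no increase.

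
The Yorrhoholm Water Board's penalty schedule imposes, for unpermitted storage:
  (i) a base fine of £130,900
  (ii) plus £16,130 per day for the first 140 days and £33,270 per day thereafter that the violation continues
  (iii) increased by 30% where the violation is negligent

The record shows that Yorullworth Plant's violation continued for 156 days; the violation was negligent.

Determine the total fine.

First 140 days: 140 × £16,130 = £2,258,200
Remaining days: (156 − 140) × £33,270 = £532,320
Per-day component: £2,258,200 + £532,320 = £2,790,520
Base plus per-day: £130,900 + £2,790,520 = £2,921,420
Enhancement: 30% of £2,921,420 = £876,426
Enhanced fine: £2,921,420 + £876,426 = £3,797,846

Civil penalty: £3,797,846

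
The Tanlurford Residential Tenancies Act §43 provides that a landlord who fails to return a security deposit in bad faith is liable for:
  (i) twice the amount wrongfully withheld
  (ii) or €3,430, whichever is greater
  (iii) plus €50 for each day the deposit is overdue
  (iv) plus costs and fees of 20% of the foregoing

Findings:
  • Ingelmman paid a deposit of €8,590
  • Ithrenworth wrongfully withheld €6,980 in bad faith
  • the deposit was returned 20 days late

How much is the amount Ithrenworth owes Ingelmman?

Doubled: 2 × €6,980 = €13,960
Minimum €3,430: €13,960 meets the minimum, no increase.
Late-return penalty: 20 × €50 = €1,000
Damages plus late penalty: €13,960 + €1,000 = €14,960
Costs and fees: 20% of €14,960 = €2,992
Total recovery: €14,960 + €2,992 = €17,952

€17,952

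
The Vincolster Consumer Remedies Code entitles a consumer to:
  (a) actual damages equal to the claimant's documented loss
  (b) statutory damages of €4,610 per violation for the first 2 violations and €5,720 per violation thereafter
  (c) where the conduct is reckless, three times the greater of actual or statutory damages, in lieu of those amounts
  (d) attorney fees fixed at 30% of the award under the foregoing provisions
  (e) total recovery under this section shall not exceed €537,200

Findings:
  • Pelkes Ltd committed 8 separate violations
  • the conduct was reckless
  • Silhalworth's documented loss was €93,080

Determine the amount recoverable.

€363,012

First 2 violations: 2 × €4,610 = €9,220
Remaining violations: (8 − 2) × €5,720 = €34,320
Statutory damages: €9,220 + €34,320 = €43,540
Greater of actual damages (€93,080) or statutory damages (€43,540): €93,080
Trebled: 3 × €93,080 = €279,240
Attorney fees: 30% of €279,240 = €83,772
Total before cap: €279,240 + €83,772 = €363,012
Cap at €537,200: €363,012 is within the cap, no reduction.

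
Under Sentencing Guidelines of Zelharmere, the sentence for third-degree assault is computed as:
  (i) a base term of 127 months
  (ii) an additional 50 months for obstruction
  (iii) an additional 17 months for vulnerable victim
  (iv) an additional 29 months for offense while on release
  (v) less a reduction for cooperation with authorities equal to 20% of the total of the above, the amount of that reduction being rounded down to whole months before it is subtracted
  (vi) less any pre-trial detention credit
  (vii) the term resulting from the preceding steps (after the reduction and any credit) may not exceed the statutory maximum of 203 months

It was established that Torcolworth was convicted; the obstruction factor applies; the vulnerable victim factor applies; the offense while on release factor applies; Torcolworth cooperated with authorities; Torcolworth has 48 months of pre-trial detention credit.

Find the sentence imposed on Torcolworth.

Obstruction enhancement: +50 months
Vulnerable victim enhancement: +17 months
Offense while on release enhancement: +29 months
Adjusted term: 127 months + 50 months + 17 months + 29 months = 223 months
Cooperation with authorities reduction: 20% of 223 months = 44 months (rounded down)
After reduction: 223 − 44 = 179 months
Less pre-trial detention credit: 179 months − 48 months = 131 months
Cap at 203 months: 131 months is within the cap, no reduction.

Sentence: 131 months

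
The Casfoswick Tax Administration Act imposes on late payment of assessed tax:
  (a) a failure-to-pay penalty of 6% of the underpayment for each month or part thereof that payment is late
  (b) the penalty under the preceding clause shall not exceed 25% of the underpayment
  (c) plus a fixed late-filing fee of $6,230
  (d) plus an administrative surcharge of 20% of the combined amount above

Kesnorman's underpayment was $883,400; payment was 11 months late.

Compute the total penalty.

Accrued rate: 6% × 11 = 66%, capped at 25% → 25%
Failure-to-pay penalty: 25% of $883,400 = $220,850
Penalty before surcharge: $220,850 + $6,230 = $227,080
Administrative surcharge: 20% of $227,080 = $45,416
Total penalty: $227,080 + $45,416 = $272,496

Penalty: $272,496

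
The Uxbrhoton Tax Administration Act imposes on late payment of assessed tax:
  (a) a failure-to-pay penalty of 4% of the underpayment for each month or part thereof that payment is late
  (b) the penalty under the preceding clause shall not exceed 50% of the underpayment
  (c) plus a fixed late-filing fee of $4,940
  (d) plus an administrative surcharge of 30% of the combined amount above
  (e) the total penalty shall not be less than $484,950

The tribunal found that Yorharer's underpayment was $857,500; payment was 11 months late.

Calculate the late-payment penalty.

Accrued rate: 4% × 11 = 44%, capped at 50% → 44%
Failure-to-pay penalty: 44% of $857,500 = $377,300
Penalty before surcharge: $377,300 + $4,940 = $382,240
Administrative surcharge: 30% of $382,240 = $114,672
Total penalty: $382,240 + $114,672 = $496,912
Minimum $484,950: $496,912 meets the minimum, no increase.

$496,912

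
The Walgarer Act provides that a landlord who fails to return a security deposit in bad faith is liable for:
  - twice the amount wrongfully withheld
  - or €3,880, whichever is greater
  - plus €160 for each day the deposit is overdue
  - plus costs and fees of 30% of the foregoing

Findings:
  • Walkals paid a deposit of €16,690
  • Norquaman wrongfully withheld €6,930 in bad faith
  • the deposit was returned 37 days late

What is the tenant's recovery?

Recovery: €25,714

Doubled: 2 × €6,930 = €13,860
Minimum €3,880: €13,860 meets the minimum, no increase.
Late-return penalty: 37 × €160 = €5,920
Damages plus late penalty: €13,860 + €5,920 = €19,780
Costs and fees: 30% of €19,780 = €5,934
Total recovery: €19,780 + €5,934 = €25,714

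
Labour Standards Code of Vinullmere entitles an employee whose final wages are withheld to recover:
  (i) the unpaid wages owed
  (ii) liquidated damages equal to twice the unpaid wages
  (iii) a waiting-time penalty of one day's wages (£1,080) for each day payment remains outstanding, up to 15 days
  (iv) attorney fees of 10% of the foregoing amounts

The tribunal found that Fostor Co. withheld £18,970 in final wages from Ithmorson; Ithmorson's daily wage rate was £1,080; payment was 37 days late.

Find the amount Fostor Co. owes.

Doubled: 2 × £18,970 = £37,940
Penalty days: min(37, 15) = 15
Waiting-time penalty: 15 × £1,080 = £16,200
Subtotal: £18,970 + £37,940 + £16,200 = £73,110
Attorney fees: 10% of £73,110 = £7,311
Total award: £73,110 + £7,311 = £80,421

£80,421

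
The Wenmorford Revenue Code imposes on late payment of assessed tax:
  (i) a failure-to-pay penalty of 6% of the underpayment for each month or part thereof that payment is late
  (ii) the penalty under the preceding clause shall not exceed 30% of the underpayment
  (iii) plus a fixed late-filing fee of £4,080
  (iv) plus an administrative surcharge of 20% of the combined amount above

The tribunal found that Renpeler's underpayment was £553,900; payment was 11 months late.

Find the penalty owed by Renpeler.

Accrued rate: 6% × 11 = 66%, capped at 30% → 30%
Failure-to-pay penalty: 30% of £553,900 = £166,170
Penalty before surcharge: £166,170 + £4,080 = £170,250
Administrative surcharge: 20% of £170,250 = £34,050
Total penalty: £170,250 + £34,050 = £204,300

£204,300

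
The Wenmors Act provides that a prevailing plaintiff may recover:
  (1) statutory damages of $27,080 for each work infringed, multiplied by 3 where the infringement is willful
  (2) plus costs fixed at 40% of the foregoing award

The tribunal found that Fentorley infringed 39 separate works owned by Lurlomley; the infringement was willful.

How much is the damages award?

$4,435,704

Statutory damages: 39 × $27,080 = $1,056,120
Trebled: 3 × $1,056,120 = $3,168,360
Costs: 40% of $3,168,360 = $1,267,344
Award plus costs: $3,168,360 + $1,267,344 = $4,435,704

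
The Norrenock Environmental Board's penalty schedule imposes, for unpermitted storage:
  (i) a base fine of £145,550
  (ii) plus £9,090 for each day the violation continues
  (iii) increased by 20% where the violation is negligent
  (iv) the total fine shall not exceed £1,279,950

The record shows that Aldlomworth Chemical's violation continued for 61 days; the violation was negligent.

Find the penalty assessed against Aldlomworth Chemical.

£840,048

Per-day component: 61 × £9,090 = £554,490
Base plus per-day: £145,550 + £554,490 = £700,040
Enhancement: 20% of £700,040 = £140,008
Enhanced fine: £700,040 + £140,008 = £840,048
Cap at £1,279,950: £840,048 is within the cap, no reduction.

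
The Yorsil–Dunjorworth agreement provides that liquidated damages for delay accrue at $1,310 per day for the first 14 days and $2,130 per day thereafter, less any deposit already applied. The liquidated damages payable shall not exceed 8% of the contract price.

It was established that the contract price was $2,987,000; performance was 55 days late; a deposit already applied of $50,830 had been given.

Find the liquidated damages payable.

First 14 days: 14 × $1,310 = $18,340
Remaining days: (55 − 14) × $2,130 = $87,330
Accrued per-day damages: $18,340 + $87,330 = $105,670
Less deposit already applied: $105,670 − $50,830 = $54,840
Cap: 8% of $2,987,000 = $238,960
Cap at $238,960: $54,840 is within the cap, no reduction.

$54,840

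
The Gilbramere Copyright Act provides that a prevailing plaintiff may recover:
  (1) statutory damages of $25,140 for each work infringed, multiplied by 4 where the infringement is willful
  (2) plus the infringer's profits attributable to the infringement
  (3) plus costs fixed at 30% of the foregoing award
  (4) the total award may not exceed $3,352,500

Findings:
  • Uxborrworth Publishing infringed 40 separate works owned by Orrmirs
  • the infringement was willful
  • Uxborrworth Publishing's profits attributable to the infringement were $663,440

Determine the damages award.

Statutory damages: 40 × $25,140 = $1,005,600
Multiplied by 4: 4 × $1,005,600 = $4,022,400
Combined award: $4,022,400 + $663,440 = $4,685,840
Costs: 30% of $4,685,840 = $1,405,752
Award plus costs: $4,685,840 + $1,405,752 = $6,091,592
Cap at $3,352,500: $6,091,592 exceeds the cap → $3,352,500

$3,352,500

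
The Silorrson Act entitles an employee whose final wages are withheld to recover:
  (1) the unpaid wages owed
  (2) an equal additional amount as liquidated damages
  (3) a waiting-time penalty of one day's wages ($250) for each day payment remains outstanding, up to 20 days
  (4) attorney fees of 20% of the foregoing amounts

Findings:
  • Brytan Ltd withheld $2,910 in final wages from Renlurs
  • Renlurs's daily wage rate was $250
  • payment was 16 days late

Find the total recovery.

Liquidated damages (equal amount): $2,910
Penalty days: min(16, 20) = 16
Waiting-time penalty: 16 × $250 = $4,000
Subtotal: $2,910 + $2,910 + $4,000 = $9,820
Attorney fees: 20% of $9,820 = $1,964
Total award: $9,820 + $1,964 = $11,784

$11,784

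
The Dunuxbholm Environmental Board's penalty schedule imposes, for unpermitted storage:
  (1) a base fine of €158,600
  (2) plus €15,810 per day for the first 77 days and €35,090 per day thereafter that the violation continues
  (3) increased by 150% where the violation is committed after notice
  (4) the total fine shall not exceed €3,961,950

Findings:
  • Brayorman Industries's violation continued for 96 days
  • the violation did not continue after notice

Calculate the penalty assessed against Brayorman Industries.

First 77 days: 77 × €15,810 = €1,217,370
Remaining days: (96 − 77) × €35,090 = €666,710
Per-day component: €1,217,370 + €666,710 = €1,884,080
Base plus per-day: €158,600 + €1,884,080 = €2,042,680
The violation did not continue after notice: no 150% increase.
Cap at €3,961,950: €2,042,680 is within the cap, no reduction.

€2,042,680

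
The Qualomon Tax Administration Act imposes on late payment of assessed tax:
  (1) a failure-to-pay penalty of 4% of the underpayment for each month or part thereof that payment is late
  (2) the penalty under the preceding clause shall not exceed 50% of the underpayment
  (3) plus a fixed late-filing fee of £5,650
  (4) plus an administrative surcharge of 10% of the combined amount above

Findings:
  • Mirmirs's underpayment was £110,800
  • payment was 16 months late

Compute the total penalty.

Accrued rate: 4% × 16 = 64%, capped at 50% → 50%
Failure-to-pay penalty: 50% of £110,800 = £55,400
Penalty before surcharge: £55,400 + £5,650 = £61,050
Administrative surcharge: 10% of £61,050 = £6,105
Total penalty: £61,050 + £6,105 = £67,155

£67,155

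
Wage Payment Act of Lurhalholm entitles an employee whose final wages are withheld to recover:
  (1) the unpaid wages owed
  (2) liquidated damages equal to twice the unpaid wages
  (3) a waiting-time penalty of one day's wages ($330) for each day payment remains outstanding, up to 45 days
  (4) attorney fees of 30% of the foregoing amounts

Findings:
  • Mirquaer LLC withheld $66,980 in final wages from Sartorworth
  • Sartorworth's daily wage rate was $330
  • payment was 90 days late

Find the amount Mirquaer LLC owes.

Doubled: 2 × $66,980 = $133,960
Penalty days: min(90, 45) = 45
Waiting-time penalty: 45 × $330 = $14,850
Subtotal: $66,980 + $133,960 + $14,850 = $215,790
Attorney fees: 30% of $215,790 = $64,737
Total award: $215,790 + $64,737 = $280,527

$280,527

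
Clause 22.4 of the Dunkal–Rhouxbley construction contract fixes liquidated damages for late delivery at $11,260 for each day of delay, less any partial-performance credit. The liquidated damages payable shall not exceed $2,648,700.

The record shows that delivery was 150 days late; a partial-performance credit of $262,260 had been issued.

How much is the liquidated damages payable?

Per-day damages: 150 × $11,260 = $1,689,000
Less partial-performance credit: $1,689,000 − $262,260 = $1,426,740
Cap at $2,648,700: $1,426,740 is within the cap, no reduction.

$1,426,740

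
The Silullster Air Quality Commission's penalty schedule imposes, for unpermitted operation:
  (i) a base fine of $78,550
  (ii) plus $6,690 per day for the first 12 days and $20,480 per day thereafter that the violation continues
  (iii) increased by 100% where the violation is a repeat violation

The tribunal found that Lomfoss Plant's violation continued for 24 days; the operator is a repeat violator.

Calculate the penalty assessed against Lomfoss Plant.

First 12 days: 12 × $6,690 = $80,280
Remaining days: (24 − 12) × $20,480 = $245,760
Per-day component: $80,280 + $245,760 = $326,040
Base plus per-day: $78,550 + $326,040 = $404,590
Enhancement: 100% of $404,590 = $404,590
Enhanced fine: $404,590 + $404,590 = $809,180

$809,180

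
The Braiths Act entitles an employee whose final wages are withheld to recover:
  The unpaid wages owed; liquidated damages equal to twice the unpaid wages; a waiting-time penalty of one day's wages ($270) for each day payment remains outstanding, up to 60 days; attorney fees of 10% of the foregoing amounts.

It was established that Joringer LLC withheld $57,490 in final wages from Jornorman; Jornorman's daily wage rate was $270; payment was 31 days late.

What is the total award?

Total award: $198,924

Doubled: 2 × $57,490 = $114,980
Penalty days: min(31, 60) = 31
Waiting-time penalty: 31 × $270 = $8,370
Subtotal: $57,490 + $114,980 + $8,370 = $180,840
Attorney fees: 10% of $180,840 = $18,084
Total award: $180,840 + $18,084 = $198,924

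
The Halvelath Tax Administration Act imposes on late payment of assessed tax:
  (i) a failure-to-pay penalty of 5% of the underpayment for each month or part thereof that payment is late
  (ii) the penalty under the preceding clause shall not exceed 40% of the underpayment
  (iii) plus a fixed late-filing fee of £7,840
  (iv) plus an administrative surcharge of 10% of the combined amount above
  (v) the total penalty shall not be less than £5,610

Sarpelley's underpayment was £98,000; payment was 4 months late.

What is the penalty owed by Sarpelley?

Accrued rate: 5% × 4 = 20%, capped at 40% → 20%
Failure-to-pay penalty: 20% of £98,000 = £19,600
Penalty before surcharge: £19,600 + £7,840 = £27,440
Administrative surcharge: 10% of £27,440 = £2,744
Total penalty: £27,440 + £2,744 = £30,184
Minimum £5,610: £30,184 meets the minimum, no increase.

£30,184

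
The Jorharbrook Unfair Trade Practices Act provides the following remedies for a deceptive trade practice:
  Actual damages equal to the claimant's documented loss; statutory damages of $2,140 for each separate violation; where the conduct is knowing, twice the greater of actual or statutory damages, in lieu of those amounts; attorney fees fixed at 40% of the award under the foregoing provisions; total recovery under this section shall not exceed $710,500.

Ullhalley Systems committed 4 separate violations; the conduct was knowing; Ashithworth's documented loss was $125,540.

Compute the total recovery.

$351,512

Statutory damages: 4 × $2,140 = $8,560
Greater of actual damages ($125,540) or statutory damages ($8,560): $125,540
Doubled: 2 × $125,540 = $251,080
Attorney fees: 40% of $251,080 = $100,432
Total before cap: $251,080 + $100,432 = $351,512
Cap at $710,500: $351,512 is within the cap, no reduction.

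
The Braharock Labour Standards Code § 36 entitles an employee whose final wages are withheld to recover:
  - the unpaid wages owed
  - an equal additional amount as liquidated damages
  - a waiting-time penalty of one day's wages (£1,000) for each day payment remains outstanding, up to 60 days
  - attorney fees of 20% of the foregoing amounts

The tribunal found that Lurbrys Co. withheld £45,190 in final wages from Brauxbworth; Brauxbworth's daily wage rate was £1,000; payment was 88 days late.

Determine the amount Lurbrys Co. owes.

£180,456

Liquidated damages (equal amount): £45,190
Penalty days: min(88, 60) = 60
Waiting-time penalty: 60 × £1,000 = £60,000
Subtotal: £45,190 + £45,190 + £60,000 = £150,380
Attorney fees: 20% of £150,380 = £30,076
Total award: £150,380 + £30,076 = £180,456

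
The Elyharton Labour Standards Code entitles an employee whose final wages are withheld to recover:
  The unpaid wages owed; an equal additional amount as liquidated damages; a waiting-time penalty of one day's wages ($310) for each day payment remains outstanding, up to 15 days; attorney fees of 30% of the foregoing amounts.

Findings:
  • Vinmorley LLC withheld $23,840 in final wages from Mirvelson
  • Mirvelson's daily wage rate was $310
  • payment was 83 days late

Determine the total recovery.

Total award: $68,029

Liquidated damages (equal amount): $23,840
Penalty days: min(83, 15) = 15
Waiting-time penalty: 15 × $310 = $4,650
Subtotal: $23,840 + $23,840 + $4,650 = $52,330
Attorney fees: 30% of $52,330 = $15,699
Total award: $52,330 + $15,699 = $68,029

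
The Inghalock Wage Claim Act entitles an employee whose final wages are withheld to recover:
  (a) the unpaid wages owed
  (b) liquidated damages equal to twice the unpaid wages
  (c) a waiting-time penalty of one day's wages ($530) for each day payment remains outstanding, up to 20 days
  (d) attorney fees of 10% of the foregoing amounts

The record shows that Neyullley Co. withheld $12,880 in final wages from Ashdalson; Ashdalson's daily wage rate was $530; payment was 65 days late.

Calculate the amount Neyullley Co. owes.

$54,164

Doubled: 2 × $12,880 = $25,760
Penalty days: min(65, 20) = 20
Waiting-time penalty: 20 × $530 = $10,600
Subtotal: $12,880 + $25,760 + $10,600 = $49,240
Attorney fees: 10% of $49,240 = $4,924
Total award: $49,240 + $4,924 = $54,164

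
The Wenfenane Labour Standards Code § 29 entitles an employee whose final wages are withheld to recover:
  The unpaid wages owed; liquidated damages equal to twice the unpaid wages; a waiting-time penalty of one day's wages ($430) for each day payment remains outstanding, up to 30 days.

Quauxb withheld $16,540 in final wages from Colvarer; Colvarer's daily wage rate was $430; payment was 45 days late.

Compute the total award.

$62,520

Doubled: 2 × $16,540 = $33,080
Penalty days: min(45, 30) = 30
Waiting-time penalty: 30 × $430 = $12,900
Total award: $16,540 + $33,080 + $12,900 = $62,520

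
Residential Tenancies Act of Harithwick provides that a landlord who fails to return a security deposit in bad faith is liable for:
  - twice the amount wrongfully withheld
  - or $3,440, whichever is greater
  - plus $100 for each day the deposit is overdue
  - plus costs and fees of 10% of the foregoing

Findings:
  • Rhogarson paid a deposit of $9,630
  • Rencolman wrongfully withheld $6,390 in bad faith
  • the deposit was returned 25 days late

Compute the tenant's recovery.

$16,808

Doubled: 2 × $6,390 = $12,780
Minimum $3,440: $12,780 meets the minimum, no increase.
Late-return penalty: 25 × $100 = $2,500
Damages plus late penalty: $12,780 + $2,500 = $15,280
Costs and fees: 10% of $15,280 = $1,528
Total recovery: $15,280 + $1,528 = $16,808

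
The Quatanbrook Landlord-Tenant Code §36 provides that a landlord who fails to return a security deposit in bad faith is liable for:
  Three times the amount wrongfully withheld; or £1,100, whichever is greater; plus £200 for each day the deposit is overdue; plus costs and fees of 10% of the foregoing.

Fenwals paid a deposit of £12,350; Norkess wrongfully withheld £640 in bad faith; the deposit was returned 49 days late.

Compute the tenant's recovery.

Trebled: 3 × £640 = £1,920
Minimum £1,100: £1,920 meets the minimum, no increase.
Late-return penalty: 49 × £200 = £9,800
Damages plus late penalty: £1,920 + £9,800 = £11,720
Costs and fees: 10% of £11,720 = £1,172
Total recovery: £11,720 + £1,172 = £12,892

Recovery: £12,892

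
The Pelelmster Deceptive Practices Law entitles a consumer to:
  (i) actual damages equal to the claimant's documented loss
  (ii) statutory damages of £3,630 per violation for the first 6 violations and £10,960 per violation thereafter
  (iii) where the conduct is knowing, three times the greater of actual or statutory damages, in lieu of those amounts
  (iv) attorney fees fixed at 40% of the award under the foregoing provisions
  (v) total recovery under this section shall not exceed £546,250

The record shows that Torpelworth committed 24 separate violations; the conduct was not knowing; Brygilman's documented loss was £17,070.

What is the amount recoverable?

£330,582

First 6 violations: 6 × £3,630 = £21,780
Remaining violations: (24 − 6) × £10,960 = £197,280
Statutory damages: £21,780 + £197,280 = £219,060
Conduct not knowing: the in-lieu enhancement does not apply.
Actual plus statutory damages: £17,070 + £219,060 = £236,130
Attorney fees: 40% of £236,130 = £94,452
Total before cap: £236,130 + £94,452 = £330,582
Cap at £546,250: £330,582 is within the cap, no reduction.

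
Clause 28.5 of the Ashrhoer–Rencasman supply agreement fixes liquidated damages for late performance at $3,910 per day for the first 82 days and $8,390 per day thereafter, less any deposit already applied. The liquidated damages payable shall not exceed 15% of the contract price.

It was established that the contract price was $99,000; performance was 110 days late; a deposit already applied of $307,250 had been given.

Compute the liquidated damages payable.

$14,850

First 82 days: 82 × $3,910 = $320,620
Remaining days: (110 − 82) × $8,390 = $234,920
Accrued per-day damages: $320,620 + $234,920 = $555,540
Less deposit already applied: $555,540 − $307,250 = $248,290
Cap: 15% of $99,000 = $14,850
Cap at $14,850: $248,290 exceeds the cap → $14,850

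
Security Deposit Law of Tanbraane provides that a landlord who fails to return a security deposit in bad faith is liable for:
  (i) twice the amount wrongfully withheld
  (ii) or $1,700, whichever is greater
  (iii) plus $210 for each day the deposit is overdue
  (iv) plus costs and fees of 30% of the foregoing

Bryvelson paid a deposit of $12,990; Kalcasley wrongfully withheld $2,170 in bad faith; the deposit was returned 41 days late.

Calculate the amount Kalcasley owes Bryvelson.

Doubled: 2 × $2,170 = $4,340
Minimum $1,700: $4,340 meets the minimum, no increase.
Late-return penalty: 41 × $210 = $8,610
Damages plus late penalty: $4,340 + $8,610 = $12,950
Costs and fees: 30% of $12,950 = $3,885
Total recovery: $12,950 + $3,885 = $16,835

Recovery: $16,835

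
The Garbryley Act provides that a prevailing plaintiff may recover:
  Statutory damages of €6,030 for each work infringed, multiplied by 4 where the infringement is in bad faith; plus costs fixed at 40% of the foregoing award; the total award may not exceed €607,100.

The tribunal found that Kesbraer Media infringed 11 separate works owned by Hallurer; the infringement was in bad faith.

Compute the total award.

Statutory damages: 11 × €6,030 = €66,330
Multiplied by 4: 4 × €66,330 = €265,320
Costs: 40% of €265,320 = €106,128
Award plus costs: €265,320 + €106,128 = €371,448
Cap at €607,100: €371,448 is within the cap, no reduction.

€371,448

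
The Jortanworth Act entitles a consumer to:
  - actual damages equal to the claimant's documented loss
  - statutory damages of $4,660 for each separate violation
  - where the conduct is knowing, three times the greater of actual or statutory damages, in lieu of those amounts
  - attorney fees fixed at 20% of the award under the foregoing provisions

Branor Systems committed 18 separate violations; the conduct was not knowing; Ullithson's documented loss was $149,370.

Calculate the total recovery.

Statutory damages: 18 × $4,660 = $83,880
Conduct not knowing: the in-lieu enhancement does not apply.
Actual plus statutory damages: $149,370 + $83,880 = $233,250
Attorney fees: 20% of $233,250 = $46,650
Total recovery: $233,250 + $46,650 = $279,900

Total recovery: $279,900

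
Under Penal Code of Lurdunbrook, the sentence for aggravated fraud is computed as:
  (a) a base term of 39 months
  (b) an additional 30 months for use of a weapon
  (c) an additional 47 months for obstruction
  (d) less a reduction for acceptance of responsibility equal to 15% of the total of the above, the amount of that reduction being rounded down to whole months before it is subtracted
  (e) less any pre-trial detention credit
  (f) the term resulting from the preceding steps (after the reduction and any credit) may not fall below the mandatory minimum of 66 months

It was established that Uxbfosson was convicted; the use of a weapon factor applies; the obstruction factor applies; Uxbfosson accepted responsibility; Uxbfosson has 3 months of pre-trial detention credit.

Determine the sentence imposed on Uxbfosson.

96 months

Use of a weapon enhancement: +30 months
Obstruction enhancement: +47 months
Adjusted term: 39 months + 30 months + 47 months = 116 months
Acceptance of responsibility reduction: 15% of 116 months = 17 months (rounded down)
After reduction: 116 − 17 = 99 months
Less pre-trial detention credit: 99 months − 3 months = 96 months
Minimum 66 months: 96 months meets the minimum, no increase.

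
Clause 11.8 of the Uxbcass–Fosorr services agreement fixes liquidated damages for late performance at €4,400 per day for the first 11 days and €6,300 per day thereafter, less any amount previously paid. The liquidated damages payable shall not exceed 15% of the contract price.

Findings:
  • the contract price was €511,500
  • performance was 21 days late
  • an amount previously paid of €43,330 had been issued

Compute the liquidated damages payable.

First 11 days: 11 × €4,400 = €48,400
Remaining days: (21 − 11) × €6,300 = €63,000
Accrued per-day damages: €48,400 + €63,000 = €111,400
Less amount previously paid: €111,400 − €43,330 = €68,070
Cap: 15% of €511,500 = €76,725
Cap at €76,725: €68,070 is within the cap, no reduction.

€68,070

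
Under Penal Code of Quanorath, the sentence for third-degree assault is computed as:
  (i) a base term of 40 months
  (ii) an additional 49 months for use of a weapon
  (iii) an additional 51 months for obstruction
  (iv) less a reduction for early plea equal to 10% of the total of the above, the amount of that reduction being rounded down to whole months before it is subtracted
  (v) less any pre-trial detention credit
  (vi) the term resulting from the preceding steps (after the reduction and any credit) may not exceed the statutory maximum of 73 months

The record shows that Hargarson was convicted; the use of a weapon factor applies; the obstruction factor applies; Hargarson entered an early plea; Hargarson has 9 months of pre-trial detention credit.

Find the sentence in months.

73 months

Use of a weapon enhancement: +49 months
Obstruction enhancement: +51 months
Adjusted term: 40 months + 49 months + 51 months = 140 months
Early plea reduction: 10% of 140 months = 14 months (rounded down)
After reduction: 140 − 14 = 126 months
Less pre-trial detention credit: 126 months − 9 months = 117 months
Cap at 73 months: 117 months exceeds the cap → 73 months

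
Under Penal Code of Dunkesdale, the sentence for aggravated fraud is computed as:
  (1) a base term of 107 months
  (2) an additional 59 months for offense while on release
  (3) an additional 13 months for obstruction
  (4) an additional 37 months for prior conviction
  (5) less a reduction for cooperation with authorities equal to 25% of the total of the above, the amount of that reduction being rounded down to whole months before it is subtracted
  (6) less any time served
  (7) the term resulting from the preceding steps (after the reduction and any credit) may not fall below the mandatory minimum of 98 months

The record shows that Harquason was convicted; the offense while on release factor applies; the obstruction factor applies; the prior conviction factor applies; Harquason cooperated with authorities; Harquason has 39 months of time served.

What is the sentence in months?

Offense while on release enhancement: +59 months
Obstruction enhancement: +13 months
Prior conviction enhancement: +37 months
Adjusted term: 107 months + 59 months + 13 months + 37 months = 216 months
Cooperation with authorities reduction: 25% of 216 months = 54 months (rounded down)
After reduction: 216 − 54 = 162 months
Less time served: 162 months − 39 months = 123 months
Minimum 98 months: 123 months meets the minimum, no increase.

123 months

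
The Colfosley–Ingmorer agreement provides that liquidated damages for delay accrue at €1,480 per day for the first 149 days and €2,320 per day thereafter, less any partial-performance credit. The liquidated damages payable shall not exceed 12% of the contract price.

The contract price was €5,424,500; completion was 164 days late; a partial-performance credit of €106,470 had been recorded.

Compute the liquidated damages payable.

Liquidated damages: €148,850

First 149 days: 149 × €1,480 = €220,520
Remaining days: (164 − 149) × €2,320 = €34,800
Accrued per-day damages: €220,520 + €34,800 = €255,320
Less partial-performance credit: €255,320 − €106,470 = €148,850
Cap: 12% of €5,424,500 = €650,940
Cap at €650,940: €148,850 is within the cap, no reduction.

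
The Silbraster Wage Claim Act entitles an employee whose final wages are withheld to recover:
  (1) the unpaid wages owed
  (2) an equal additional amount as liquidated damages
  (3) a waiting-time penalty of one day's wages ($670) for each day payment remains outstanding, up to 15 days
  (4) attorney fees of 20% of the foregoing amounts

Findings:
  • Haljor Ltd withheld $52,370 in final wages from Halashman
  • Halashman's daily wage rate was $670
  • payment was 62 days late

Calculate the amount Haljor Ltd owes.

Total award: $137,748

Liquidated damages (equal amount): $52,370
Penalty days: min(62, 15) = 15
Waiting-time penalty: 15 × $670 = $10,050
Subtotal: $52,370 + $52,370 + $10,050 = $114,790
Attorney fees: 20% of $114,790 = $22,958
Total award: $114,790 + $22,958 = $137,748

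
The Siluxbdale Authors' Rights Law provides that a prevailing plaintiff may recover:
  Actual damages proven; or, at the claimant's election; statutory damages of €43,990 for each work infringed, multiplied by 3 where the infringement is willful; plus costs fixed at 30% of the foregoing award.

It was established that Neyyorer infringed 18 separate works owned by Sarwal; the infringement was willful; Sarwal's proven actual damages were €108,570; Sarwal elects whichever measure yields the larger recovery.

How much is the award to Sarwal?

€3,088,098

Statutory damages: 18 × €43,990 = €791,820
Trebled: 3 × €791,820 = €2,375,460
Greater of actual damages (€108,570) or enhanced statutory damages (€2,375,460): €2,375,460
Costs: 30% of €2,375,460 = €712,638
Award plus costs: €2,375,460 + €712,638 = €3,088,098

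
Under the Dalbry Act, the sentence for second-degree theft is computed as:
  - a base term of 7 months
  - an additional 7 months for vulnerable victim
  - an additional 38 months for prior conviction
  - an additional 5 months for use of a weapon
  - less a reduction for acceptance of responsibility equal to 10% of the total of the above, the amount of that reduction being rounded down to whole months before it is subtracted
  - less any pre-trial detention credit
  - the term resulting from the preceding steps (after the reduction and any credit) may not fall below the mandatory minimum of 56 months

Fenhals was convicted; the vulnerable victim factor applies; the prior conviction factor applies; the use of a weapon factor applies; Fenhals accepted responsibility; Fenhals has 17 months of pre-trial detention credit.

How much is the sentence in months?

56 months

Vulnerable victim enhancement: +7 months
Prior conviction enhancement: +38 months
Use of a weapon enhancement: +5 months
Adjusted term: 7 months + 7 months + 38 months + 5 months = 57 months
Acceptance of responsibility reduction: 10% of 57 months = 5 months (rounded down)
After reduction: 57 − 5 = 52 months
Less pre-trial detention credit: 52 months − 17 months = 35 months
Minimum 56 months: 35 months is below the minimum → 56 months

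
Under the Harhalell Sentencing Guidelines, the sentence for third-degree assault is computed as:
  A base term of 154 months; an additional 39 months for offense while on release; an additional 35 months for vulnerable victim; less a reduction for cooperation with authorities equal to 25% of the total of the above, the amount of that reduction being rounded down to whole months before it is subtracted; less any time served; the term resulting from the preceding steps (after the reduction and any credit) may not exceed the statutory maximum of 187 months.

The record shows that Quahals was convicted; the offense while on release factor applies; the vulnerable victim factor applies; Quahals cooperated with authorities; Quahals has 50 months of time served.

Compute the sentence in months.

121 months

Offense while on release enhancement: +39 months
Vulnerable victim enhancement: +35 months
Adjusted term: 154 months + 39 months + 35 months = 228 months
Cooperation with authorities reduction: 25% of 228 months = 57 months (rounded down)
After reduction: 228 − 57 = 171 months
Less time served: 171 months − 50 months = 121 months
Cap at 187 months: 121 months is within the cap, no reduction.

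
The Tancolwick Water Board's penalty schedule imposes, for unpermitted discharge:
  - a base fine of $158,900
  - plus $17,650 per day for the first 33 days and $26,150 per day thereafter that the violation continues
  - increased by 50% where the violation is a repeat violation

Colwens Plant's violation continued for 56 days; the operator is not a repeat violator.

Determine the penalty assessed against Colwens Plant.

$1,342,800

First 33 days: 33 × $17,650 = $582,450
Remaining days: (56 − 33) × $26,150 = $601,450
Per-day component: $582,450 + $601,450 = $1,183,900
Base plus per-day: $158,900 + $1,183,900 = $1,342,800
The operator is not a repeat violator: no 50% increase.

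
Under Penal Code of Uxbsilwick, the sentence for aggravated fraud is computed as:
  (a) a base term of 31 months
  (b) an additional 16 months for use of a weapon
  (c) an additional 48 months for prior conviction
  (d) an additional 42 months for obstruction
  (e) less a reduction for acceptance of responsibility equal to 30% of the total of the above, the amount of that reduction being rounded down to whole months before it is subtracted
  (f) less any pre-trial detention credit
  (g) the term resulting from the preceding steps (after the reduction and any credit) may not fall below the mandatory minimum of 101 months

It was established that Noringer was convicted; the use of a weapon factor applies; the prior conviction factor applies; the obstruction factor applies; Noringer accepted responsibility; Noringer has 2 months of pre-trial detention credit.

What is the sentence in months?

Use of a weapon enhancement: +16 months
Prior conviction enhancement: +48 months
Obstruction enhancement: +42 months
Adjusted term: 31 months + 16 months + 48 months + 42 months = 137 months
Acceptance of responsibility reduction: 30% of 137 months = 41 months (rounded down)
After reduction: 137 − 41 = 96 months
Less pre-trial detention credit: 96 months − 2 months = 94 months
Minimum 101 months: 94 months is below the minimum → 101 months

101 months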